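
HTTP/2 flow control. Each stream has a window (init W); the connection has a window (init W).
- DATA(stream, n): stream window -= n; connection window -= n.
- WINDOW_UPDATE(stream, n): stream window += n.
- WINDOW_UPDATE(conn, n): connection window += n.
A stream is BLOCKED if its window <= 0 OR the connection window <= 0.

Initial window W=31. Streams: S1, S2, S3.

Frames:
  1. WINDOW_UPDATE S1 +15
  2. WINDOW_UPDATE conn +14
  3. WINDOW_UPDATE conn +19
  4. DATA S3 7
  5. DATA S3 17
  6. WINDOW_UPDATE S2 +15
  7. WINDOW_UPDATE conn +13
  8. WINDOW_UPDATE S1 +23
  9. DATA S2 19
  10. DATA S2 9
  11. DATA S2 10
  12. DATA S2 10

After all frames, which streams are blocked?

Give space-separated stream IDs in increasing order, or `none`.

Answer: S2

Derivation:
Op 1: conn=31 S1=46 S2=31 S3=31 blocked=[]
Op 2: conn=45 S1=46 S2=31 S3=31 blocked=[]
Op 3: conn=64 S1=46 S2=31 S3=31 blocked=[]
Op 4: conn=57 S1=46 S2=31 S3=24 blocked=[]
Op 5: conn=40 S1=46 S2=31 S3=7 blocked=[]
Op 6: conn=40 S1=46 S2=46 S3=7 blocked=[]
Op 7: conn=53 S1=46 S2=46 S3=7 blocked=[]
Op 8: conn=53 S1=69 S2=46 S3=7 blocked=[]
Op 9: conn=34 S1=69 S2=27 S3=7 blocked=[]
Op 10: conn=25 S1=69 S2=18 S3=7 blocked=[]
Op 11: conn=15 S1=69 S2=8 S3=7 blocked=[]
Op 12: conn=5 S1=69 S2=-2 S3=7 blocked=[2]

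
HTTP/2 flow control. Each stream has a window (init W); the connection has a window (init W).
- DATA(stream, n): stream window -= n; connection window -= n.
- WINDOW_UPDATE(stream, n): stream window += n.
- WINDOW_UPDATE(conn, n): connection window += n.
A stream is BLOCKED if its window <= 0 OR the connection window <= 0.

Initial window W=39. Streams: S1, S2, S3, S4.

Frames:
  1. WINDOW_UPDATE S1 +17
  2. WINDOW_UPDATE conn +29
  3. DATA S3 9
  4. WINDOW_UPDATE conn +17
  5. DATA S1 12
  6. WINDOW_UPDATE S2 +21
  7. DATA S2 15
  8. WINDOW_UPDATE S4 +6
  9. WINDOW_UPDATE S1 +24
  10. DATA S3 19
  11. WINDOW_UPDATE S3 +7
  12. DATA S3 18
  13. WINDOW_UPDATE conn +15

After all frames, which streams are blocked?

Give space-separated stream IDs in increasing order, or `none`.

Op 1: conn=39 S1=56 S2=39 S3=39 S4=39 blocked=[]
Op 2: conn=68 S1=56 S2=39 S3=39 S4=39 blocked=[]
Op 3: conn=59 S1=56 S2=39 S3=30 S4=39 blocked=[]
Op 4: conn=76 S1=56 S2=39 S3=30 S4=39 blocked=[]
Op 5: conn=64 S1=44 S2=39 S3=30 S4=39 blocked=[]
Op 6: conn=64 S1=44 S2=60 S3=30 S4=39 blocked=[]
Op 7: conn=49 S1=44 S2=45 S3=30 S4=39 blocked=[]
Op 8: conn=49 S1=44 S2=45 S3=30 S4=45 blocked=[]
Op 9: conn=49 S1=68 S2=45 S3=30 S4=45 blocked=[]
Op 10: conn=30 S1=68 S2=45 S3=11 S4=45 blocked=[]
Op 11: conn=30 S1=68 S2=45 S3=18 S4=45 blocked=[]
Op 12: conn=12 S1=68 S2=45 S3=0 S4=45 blocked=[3]
Op 13: conn=27 S1=68 S2=45 S3=0 S4=45 blocked=[3]

Answer: S3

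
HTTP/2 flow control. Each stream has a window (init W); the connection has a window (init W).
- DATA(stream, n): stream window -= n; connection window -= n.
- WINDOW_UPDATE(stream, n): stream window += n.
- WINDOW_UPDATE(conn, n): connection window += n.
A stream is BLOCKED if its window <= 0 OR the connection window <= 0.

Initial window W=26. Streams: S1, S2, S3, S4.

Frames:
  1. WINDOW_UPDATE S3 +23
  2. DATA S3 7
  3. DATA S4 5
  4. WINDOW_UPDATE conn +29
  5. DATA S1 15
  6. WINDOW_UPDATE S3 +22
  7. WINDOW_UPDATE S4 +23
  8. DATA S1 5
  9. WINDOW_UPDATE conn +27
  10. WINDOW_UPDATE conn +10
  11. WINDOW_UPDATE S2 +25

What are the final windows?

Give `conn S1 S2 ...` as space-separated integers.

Op 1: conn=26 S1=26 S2=26 S3=49 S4=26 blocked=[]
Op 2: conn=19 S1=26 S2=26 S3=42 S4=26 blocked=[]
Op 3: conn=14 S1=26 S2=26 S3=42 S4=21 blocked=[]
Op 4: conn=43 S1=26 S2=26 S3=42 S4=21 blocked=[]
Op 5: conn=28 S1=11 S2=26 S3=42 S4=21 blocked=[]
Op 6: conn=28 S1=11 S2=26 S3=64 S4=21 blocked=[]
Op 7: conn=28 S1=11 S2=26 S3=64 S4=44 blocked=[]
Op 8: conn=23 S1=6 S2=26 S3=64 S4=44 blocked=[]
Op 9: conn=50 S1=6 S2=26 S3=64 S4=44 blocked=[]
Op 10: conn=60 S1=6 S2=26 S3=64 S4=44 blocked=[]
Op 11: conn=60 S1=6 S2=51 S3=64 S4=44 blocked=[]

Answer: 60 6 51 64 44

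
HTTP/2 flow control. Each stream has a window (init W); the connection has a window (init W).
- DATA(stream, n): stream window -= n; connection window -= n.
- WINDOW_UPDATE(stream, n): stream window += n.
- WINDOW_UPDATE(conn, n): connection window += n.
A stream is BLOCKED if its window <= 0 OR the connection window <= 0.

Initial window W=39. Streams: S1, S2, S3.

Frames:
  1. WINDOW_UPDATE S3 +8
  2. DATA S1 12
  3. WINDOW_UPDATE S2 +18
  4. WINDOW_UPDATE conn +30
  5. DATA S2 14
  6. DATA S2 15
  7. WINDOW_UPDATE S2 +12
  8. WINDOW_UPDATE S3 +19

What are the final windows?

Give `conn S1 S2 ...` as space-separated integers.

Op 1: conn=39 S1=39 S2=39 S3=47 blocked=[]
Op 2: conn=27 S1=27 S2=39 S3=47 blocked=[]
Op 3: conn=27 S1=27 S2=57 S3=47 blocked=[]
Op 4: conn=57 S1=27 S2=57 S3=47 blocked=[]
Op 5: conn=43 S1=27 S2=43 S3=47 blocked=[]
Op 6: conn=28 S1=27 S2=28 S3=47 blocked=[]
Op 7: conn=28 S1=27 S2=40 S3=47 blocked=[]
Op 8: conn=28 S1=27 S2=40 S3=66 blocked=[]

Answer: 28 27 40 66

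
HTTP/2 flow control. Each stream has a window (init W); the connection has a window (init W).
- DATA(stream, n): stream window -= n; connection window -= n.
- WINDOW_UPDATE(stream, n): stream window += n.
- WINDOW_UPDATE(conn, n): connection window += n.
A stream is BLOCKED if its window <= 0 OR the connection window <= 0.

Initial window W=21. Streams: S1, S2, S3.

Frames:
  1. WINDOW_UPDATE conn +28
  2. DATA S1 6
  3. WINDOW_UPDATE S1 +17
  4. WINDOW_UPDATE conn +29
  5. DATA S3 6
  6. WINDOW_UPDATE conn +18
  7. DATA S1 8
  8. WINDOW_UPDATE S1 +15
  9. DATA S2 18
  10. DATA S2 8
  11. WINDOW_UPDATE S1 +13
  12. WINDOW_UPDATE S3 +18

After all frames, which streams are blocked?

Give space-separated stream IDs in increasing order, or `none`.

Answer: S2

Derivation:
Op 1: conn=49 S1=21 S2=21 S3=21 blocked=[]
Op 2: conn=43 S1=15 S2=21 S3=21 blocked=[]
Op 3: conn=43 S1=32 S2=21 S3=21 blocked=[]
Op 4: conn=72 S1=32 S2=21 S3=21 blocked=[]
Op 5: conn=66 S1=32 S2=21 S3=15 blocked=[]
Op 6: conn=84 S1=32 S2=21 S3=15 blocked=[]
Op 7: conn=76 S1=24 S2=21 S3=15 blocked=[]
Op 8: conn=76 S1=39 S2=21 S3=15 blocked=[]
Op 9: conn=58 S1=39 S2=3 S3=15 blocked=[]
Op 10: conn=50 S1=39 S2=-5 S3=15 blocked=[2]
Op 11: conn=50 S1=52 S2=-5 S3=15 blocked=[2]
Op 12: conn=50 S1=52 S2=-5 S3=33 blocked=[2]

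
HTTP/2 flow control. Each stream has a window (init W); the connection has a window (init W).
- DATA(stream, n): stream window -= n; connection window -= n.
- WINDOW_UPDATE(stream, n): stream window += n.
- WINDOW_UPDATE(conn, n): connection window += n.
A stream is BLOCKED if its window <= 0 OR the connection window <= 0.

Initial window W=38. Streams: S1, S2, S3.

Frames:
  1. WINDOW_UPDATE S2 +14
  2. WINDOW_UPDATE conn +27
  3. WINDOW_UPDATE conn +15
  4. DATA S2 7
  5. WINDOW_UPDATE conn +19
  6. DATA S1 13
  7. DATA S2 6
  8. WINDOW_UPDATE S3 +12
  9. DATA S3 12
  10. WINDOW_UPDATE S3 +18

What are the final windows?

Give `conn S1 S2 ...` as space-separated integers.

Op 1: conn=38 S1=38 S2=52 S3=38 blocked=[]
Op 2: conn=65 S1=38 S2=52 S3=38 blocked=[]
Op 3: conn=80 S1=38 S2=52 S3=38 blocked=[]
Op 4: conn=73 S1=38 S2=45 S3=38 blocked=[]
Op 5: conn=92 S1=38 S2=45 S3=38 blocked=[]
Op 6: conn=79 S1=25 S2=45 S3=38 blocked=[]
Op 7: conn=73 S1=25 S2=39 S3=38 blocked=[]
Op 8: conn=73 S1=25 S2=39 S3=50 blocked=[]
Op 9: conn=61 S1=25 S2=39 S3=38 blocked=[]
Op 10: conn=61 S1=25 S2=39 S3=56 blocked=[]

Answer: 61 25 39 56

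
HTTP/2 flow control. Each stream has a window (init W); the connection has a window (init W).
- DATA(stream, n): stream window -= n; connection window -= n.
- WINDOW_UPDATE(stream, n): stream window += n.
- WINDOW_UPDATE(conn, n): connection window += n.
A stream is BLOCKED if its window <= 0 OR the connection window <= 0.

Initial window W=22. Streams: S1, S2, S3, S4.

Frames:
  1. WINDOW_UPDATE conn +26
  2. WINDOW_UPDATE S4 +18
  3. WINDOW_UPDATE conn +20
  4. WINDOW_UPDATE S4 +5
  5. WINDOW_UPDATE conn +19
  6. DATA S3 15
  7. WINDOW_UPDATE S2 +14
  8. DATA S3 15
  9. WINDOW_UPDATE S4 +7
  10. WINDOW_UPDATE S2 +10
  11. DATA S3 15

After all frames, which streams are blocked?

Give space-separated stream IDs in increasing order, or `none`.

Answer: S3

Derivation:
Op 1: conn=48 S1=22 S2=22 S3=22 S4=22 blocked=[]
Op 2: conn=48 S1=22 S2=22 S3=22 S4=40 blocked=[]
Op 3: conn=68 S1=22 S2=22 S3=22 S4=40 blocked=[]
Op 4: conn=68 S1=22 S2=22 S3=22 S4=45 blocked=[]
Op 5: conn=87 S1=22 S2=22 S3=22 S4=45 blocked=[]
Op 6: conn=72 S1=22 S2=22 S3=7 S4=45 blocked=[]
Op 7: conn=72 S1=22 S2=36 S3=7 S4=45 blocked=[]
Op 8: conn=57 S1=22 S2=36 S3=-8 S4=45 blocked=[3]
Op 9: conn=57 S1=22 S2=36 S3=-8 S4=52 blocked=[3]
Op 10: conn=57 S1=22 S2=46 S3=-8 S4=52 blocked=[3]
Op 11: conn=42 S1=22 S2=46 S3=-23 S4=52 blocked=[3]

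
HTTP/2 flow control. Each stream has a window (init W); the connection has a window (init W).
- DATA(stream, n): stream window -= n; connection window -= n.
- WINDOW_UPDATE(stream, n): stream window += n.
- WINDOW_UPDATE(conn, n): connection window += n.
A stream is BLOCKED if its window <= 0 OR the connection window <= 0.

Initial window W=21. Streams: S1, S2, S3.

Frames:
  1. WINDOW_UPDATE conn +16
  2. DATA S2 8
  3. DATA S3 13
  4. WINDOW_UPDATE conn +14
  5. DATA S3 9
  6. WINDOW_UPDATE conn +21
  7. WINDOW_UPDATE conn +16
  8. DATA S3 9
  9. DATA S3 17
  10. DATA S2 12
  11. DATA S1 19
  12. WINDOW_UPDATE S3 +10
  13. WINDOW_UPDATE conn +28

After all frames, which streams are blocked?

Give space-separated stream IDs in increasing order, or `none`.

Op 1: conn=37 S1=21 S2=21 S3=21 blocked=[]
Op 2: conn=29 S1=21 S2=13 S3=21 blocked=[]
Op 3: conn=16 S1=21 S2=13 S3=8 blocked=[]
Op 4: conn=30 S1=21 S2=13 S3=8 blocked=[]
Op 5: conn=21 S1=21 S2=13 S3=-1 blocked=[3]
Op 6: conn=42 S1=21 S2=13 S3=-1 blocked=[3]
Op 7: conn=58 S1=21 S2=13 S3=-1 blocked=[3]
Op 8: conn=49 S1=21 S2=13 S3=-10 blocked=[3]
Op 9: conn=32 S1=21 S2=13 S3=-27 blocked=[3]
Op 10: conn=20 S1=21 S2=1 S3=-27 blocked=[3]
Op 11: conn=1 S1=2 S2=1 S3=-27 blocked=[3]
Op 12: conn=1 S1=2 S2=1 S3=-17 blocked=[3]
Op 13: conn=29 S1=2 S2=1 S3=-17 blocked=[3]

Answer: S3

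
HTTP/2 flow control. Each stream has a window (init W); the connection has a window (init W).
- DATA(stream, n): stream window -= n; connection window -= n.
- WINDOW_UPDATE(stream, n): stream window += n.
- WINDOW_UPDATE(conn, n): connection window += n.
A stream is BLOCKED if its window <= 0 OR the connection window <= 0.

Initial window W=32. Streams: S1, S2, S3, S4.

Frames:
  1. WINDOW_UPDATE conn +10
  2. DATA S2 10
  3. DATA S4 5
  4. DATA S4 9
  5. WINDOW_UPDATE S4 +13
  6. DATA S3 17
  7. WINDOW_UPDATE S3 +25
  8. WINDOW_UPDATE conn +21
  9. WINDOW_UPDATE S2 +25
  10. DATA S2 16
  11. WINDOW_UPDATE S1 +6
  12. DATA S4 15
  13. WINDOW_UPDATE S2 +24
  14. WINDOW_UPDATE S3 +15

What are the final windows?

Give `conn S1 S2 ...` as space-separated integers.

Op 1: conn=42 S1=32 S2=32 S3=32 S4=32 blocked=[]
Op 2: conn=32 S1=32 S2=22 S3=32 S4=32 blocked=[]
Op 3: conn=27 S1=32 S2=22 S3=32 S4=27 blocked=[]
Op 4: conn=18 S1=32 S2=22 S3=32 S4=18 blocked=[]
Op 5: conn=18 S1=32 S2=22 S3=32 S4=31 blocked=[]
Op 6: conn=1 S1=32 S2=22 S3=15 S4=31 blocked=[]
Op 7: conn=1 S1=32 S2=22 S3=40 S4=31 blocked=[]
Op 8: conn=22 S1=32 S2=22 S3=40 S4=31 blocked=[]
Op 9: conn=22 S1=32 S2=47 S3=40 S4=31 blocked=[]
Op 10: conn=6 S1=32 S2=31 S3=40 S4=31 blocked=[]
Op 11: conn=6 S1=38 S2=31 S3=40 S4=31 blocked=[]
Op 12: conn=-9 S1=38 S2=31 S3=40 S4=16 blocked=[1, 2, 3, 4]
Op 13: conn=-9 S1=38 S2=55 S3=40 S4=16 blocked=[1, 2, 3, 4]
Op 14: conn=-9 S1=38 S2=55 S3=55 S4=16 blocked=[1, 2, 3, 4]

Answer: -9 38 55 55 16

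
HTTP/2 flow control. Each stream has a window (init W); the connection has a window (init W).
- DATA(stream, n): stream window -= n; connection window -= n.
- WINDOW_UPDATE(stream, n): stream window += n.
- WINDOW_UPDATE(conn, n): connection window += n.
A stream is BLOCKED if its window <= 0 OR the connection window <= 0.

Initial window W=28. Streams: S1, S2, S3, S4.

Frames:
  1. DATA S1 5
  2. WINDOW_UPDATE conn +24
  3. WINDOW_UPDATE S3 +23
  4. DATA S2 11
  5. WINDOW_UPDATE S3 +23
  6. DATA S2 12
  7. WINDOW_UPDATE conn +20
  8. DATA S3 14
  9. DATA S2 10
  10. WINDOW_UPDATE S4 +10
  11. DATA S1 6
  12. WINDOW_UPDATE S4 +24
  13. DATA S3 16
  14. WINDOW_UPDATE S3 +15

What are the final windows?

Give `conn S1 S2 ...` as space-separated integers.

Op 1: conn=23 S1=23 S2=28 S3=28 S4=28 blocked=[]
Op 2: conn=47 S1=23 S2=28 S3=28 S4=28 blocked=[]
Op 3: conn=47 S1=23 S2=28 S3=51 S4=28 blocked=[]
Op 4: conn=36 S1=23 S2=17 S3=51 S4=28 blocked=[]
Op 5: conn=36 S1=23 S2=17 S3=74 S4=28 blocked=[]
Op 6: conn=24 S1=23 S2=5 S3=74 S4=28 blocked=[]
Op 7: conn=44 S1=23 S2=5 S3=74 S4=28 blocked=[]
Op 8: conn=30 S1=23 S2=5 S3=60 S4=28 blocked=[]
Op 9: conn=20 S1=23 S2=-5 S3=60 S4=28 blocked=[2]
Op 10: conn=20 S1=23 S2=-5 S3=60 S4=38 blocked=[2]
Op 11: conn=14 S1=17 S2=-5 S3=60 S4=38 blocked=[2]
Op 12: conn=14 S1=17 S2=-5 S3=60 S4=62 blocked=[2]
Op 13: conn=-2 S1=17 S2=-5 S3=44 S4=62 blocked=[1, 2, 3, 4]
Op 14: conn=-2 S1=17 S2=-5 S3=59 S4=62 blocked=[1, 2, 3, 4]

Answer: -2 17 -5 59 62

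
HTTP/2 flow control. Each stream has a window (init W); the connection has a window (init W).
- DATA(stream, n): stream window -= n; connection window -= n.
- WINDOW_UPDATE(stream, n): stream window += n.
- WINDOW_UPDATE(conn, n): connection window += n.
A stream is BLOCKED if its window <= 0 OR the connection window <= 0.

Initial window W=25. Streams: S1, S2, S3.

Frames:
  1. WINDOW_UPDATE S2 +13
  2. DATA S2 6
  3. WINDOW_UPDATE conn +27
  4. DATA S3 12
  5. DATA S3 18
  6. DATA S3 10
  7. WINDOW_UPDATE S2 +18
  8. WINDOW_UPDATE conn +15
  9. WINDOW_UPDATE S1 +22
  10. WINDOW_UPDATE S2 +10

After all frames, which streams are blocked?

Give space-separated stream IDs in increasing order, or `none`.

Answer: S3

Derivation:
Op 1: conn=25 S1=25 S2=38 S3=25 blocked=[]
Op 2: conn=19 S1=25 S2=32 S3=25 blocked=[]
Op 3: conn=46 S1=25 S2=32 S3=25 blocked=[]
Op 4: conn=34 S1=25 S2=32 S3=13 blocked=[]
Op 5: conn=16 S1=25 S2=32 S3=-5 blocked=[3]
Op 6: conn=6 S1=25 S2=32 S3=-15 blocked=[3]
Op 7: conn=6 S1=25 S2=50 S3=-15 blocked=[3]
Op 8: conn=21 S1=25 S2=50 S3=-15 blocked=[3]
Op 9: conn=21 S1=47 S2=50 S3=-15 blocked=[3]
Op 10: conn=21 S1=47 S2=60 S3=-15 blocked=[3]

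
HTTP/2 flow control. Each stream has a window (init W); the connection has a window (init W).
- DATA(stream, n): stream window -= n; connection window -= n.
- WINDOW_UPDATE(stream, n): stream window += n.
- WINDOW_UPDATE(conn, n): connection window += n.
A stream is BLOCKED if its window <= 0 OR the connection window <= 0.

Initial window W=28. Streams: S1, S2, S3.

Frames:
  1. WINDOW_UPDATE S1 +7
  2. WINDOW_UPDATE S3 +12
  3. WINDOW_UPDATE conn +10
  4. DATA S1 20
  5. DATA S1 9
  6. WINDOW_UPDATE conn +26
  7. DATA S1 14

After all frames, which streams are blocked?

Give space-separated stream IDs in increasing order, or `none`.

Answer: S1

Derivation:
Op 1: conn=28 S1=35 S2=28 S3=28 blocked=[]
Op 2: conn=28 S1=35 S2=28 S3=40 blocked=[]
Op 3: conn=38 S1=35 S2=28 S3=40 blocked=[]
Op 4: conn=18 S1=15 S2=28 S3=40 blocked=[]
Op 5: conn=9 S1=6 S2=28 S3=40 blocked=[]
Op 6: conn=35 S1=6 S2=28 S3=40 blocked=[]
Op 7: conn=21 S1=-8 S2=28 S3=40 blocked=[1]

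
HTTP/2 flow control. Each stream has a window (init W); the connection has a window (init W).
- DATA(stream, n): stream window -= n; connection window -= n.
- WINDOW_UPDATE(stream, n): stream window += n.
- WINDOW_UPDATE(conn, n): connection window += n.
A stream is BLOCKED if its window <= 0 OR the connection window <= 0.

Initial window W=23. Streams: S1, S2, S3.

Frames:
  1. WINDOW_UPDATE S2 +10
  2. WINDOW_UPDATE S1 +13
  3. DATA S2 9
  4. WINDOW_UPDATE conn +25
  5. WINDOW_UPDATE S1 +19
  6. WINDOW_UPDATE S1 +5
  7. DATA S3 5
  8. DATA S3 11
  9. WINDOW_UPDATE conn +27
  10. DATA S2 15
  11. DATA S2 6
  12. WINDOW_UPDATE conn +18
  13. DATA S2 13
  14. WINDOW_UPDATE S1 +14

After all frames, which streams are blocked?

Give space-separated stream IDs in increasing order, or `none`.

Answer: S2

Derivation:
Op 1: conn=23 S1=23 S2=33 S3=23 blocked=[]
Op 2: conn=23 S1=36 S2=33 S3=23 blocked=[]
Op 3: conn=14 S1=36 S2=24 S3=23 blocked=[]
Op 4: conn=39 S1=36 S2=24 S3=23 blocked=[]
Op 5: conn=39 S1=55 S2=24 S3=23 blocked=[]
Op 6: conn=39 S1=60 S2=24 S3=23 blocked=[]
Op 7: conn=34 S1=60 S2=24 S3=18 blocked=[]
Op 8: conn=23 S1=60 S2=24 S3=7 blocked=[]
Op 9: conn=50 S1=60 S2=24 S3=7 blocked=[]
Op 10: conn=35 S1=60 S2=9 S3=7 blocked=[]
Op 11: conn=29 S1=60 S2=3 S3=7 blocked=[]
Op 12: conn=47 S1=60 S2=3 S3=7 blocked=[]
Op 13: conn=34 S1=60 S2=-10 S3=7 blocked=[2]
Op 14: conn=34 S1=74 S2=-10 S3=7 blocked=[2]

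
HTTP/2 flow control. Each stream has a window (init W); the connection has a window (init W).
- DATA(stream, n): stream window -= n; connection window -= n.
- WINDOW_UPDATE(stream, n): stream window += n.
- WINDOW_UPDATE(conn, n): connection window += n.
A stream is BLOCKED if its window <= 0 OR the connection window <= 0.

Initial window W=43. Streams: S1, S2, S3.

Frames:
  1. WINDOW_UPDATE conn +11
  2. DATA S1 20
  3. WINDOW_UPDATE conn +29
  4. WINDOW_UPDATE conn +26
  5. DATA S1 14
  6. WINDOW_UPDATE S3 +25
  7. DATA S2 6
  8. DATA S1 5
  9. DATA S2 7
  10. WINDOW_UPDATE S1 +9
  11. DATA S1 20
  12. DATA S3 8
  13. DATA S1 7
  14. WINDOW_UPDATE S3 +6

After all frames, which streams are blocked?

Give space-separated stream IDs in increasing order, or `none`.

Answer: S1

Derivation:
Op 1: conn=54 S1=43 S2=43 S3=43 blocked=[]
Op 2: conn=34 S1=23 S2=43 S3=43 blocked=[]
Op 3: conn=63 S1=23 S2=43 S3=43 blocked=[]
Op 4: conn=89 S1=23 S2=43 S3=43 blocked=[]
Op 5: conn=75 S1=9 S2=43 S3=43 blocked=[]
Op 6: conn=75 S1=9 S2=43 S3=68 blocked=[]
Op 7: conn=69 S1=9 S2=37 S3=68 blocked=[]
Op 8: conn=64 S1=4 S2=37 S3=68 blocked=[]
Op 9: conn=57 S1=4 S2=30 S3=68 blocked=[]
Op 10: conn=57 S1=13 S2=30 S3=68 blocked=[]
Op 11: conn=37 S1=-7 S2=30 S3=68 blocked=[1]
Op 12: conn=29 S1=-7 S2=30 S3=60 blocked=[1]
Op 13: conn=22 S1=-14 S2=30 S3=60 blocked=[1]
Op 14: conn=22 S1=-14 S2=30 S3=66 blocked=[1]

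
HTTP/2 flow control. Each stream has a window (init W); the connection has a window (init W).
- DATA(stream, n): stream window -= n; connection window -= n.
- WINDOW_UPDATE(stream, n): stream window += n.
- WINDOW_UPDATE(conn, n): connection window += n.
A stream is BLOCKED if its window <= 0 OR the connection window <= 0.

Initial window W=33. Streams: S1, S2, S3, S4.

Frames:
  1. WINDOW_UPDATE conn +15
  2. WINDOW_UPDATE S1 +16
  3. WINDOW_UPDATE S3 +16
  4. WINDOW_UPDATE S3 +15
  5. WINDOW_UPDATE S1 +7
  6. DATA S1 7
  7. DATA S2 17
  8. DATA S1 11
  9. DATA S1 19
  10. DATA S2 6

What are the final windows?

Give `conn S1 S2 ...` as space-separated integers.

Answer: -12 19 10 64 33

Derivation:
Op 1: conn=48 S1=33 S2=33 S3=33 S4=33 blocked=[]
Op 2: conn=48 S1=49 S2=33 S3=33 S4=33 blocked=[]
Op 3: conn=48 S1=49 S2=33 S3=49 S4=33 blocked=[]
Op 4: conn=48 S1=49 S2=33 S3=64 S4=33 blocked=[]
Op 5: conn=48 S1=56 S2=33 S3=64 S4=33 blocked=[]
Op 6: conn=41 S1=49 S2=33 S3=64 S4=33 blocked=[]
Op 7: conn=24 S1=49 S2=16 S3=64 S4=33 blocked=[]
Op 8: conn=13 S1=38 S2=16 S3=64 S4=33 blocked=[]
Op 9: conn=-6 S1=19 S2=16 S3=64 S4=33 blocked=[1, 2, 3, 4]
Op 10: conn=-12 S1=19 S2=10 S3=64 S4=33 blocked=[1, 2, 3, 4]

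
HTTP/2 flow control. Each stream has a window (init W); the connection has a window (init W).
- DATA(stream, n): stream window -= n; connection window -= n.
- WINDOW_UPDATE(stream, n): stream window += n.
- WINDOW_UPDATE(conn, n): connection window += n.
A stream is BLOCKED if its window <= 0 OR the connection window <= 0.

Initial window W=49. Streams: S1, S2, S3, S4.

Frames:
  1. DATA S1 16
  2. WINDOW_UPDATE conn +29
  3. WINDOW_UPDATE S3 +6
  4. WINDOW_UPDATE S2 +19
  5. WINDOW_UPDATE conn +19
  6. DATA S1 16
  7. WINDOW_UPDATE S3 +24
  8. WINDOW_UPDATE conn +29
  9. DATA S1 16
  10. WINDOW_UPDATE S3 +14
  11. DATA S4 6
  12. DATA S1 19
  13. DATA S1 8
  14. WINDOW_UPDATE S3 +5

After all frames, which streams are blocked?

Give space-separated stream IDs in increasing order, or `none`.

Op 1: conn=33 S1=33 S2=49 S3=49 S4=49 blocked=[]
Op 2: conn=62 S1=33 S2=49 S3=49 S4=49 blocked=[]
Op 3: conn=62 S1=33 S2=49 S3=55 S4=49 blocked=[]
Op 4: conn=62 S1=33 S2=68 S3=55 S4=49 blocked=[]
Op 5: conn=81 S1=33 S2=68 S3=55 S4=49 blocked=[]
Op 6: conn=65 S1=17 S2=68 S3=55 S4=49 blocked=[]
Op 7: conn=65 S1=17 S2=68 S3=79 S4=49 blocked=[]
Op 8: conn=94 S1=17 S2=68 S3=79 S4=49 blocked=[]
Op 9: conn=78 S1=1 S2=68 S3=79 S4=49 blocked=[]
Op 10: conn=78 S1=1 S2=68 S3=93 S4=49 blocked=[]
Op 11: conn=72 S1=1 S2=68 S3=93 S4=43 blocked=[]
Op 12: conn=53 S1=-18 S2=68 S3=93 S4=43 blocked=[1]
Op 13: conn=45 S1=-26 S2=68 S3=93 S4=43 blocked=[1]
Op 14: conn=45 S1=-26 S2=68 S3=98 S4=43 blocked=[1]

Answer: S1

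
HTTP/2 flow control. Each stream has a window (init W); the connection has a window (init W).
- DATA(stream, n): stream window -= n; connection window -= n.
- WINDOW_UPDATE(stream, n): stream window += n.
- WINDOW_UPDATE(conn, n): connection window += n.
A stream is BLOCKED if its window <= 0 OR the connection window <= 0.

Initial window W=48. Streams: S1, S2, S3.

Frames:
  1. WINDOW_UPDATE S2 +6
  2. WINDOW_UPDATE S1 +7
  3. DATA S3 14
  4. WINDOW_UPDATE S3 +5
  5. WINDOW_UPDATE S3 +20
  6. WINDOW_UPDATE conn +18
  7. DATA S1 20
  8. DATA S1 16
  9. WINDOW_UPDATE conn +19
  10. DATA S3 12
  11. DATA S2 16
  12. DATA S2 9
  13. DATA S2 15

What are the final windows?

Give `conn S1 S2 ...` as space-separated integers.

Answer: -17 19 14 47

Derivation:
Op 1: conn=48 S1=48 S2=54 S3=48 blocked=[]
Op 2: conn=48 S1=55 S2=54 S3=48 blocked=[]
Op 3: conn=34 S1=55 S2=54 S3=34 blocked=[]
Op 4: conn=34 S1=55 S2=54 S3=39 blocked=[]
Op 5: conn=34 S1=55 S2=54 S3=59 blocked=[]
Op 6: conn=52 S1=55 S2=54 S3=59 blocked=[]
Op 7: conn=32 S1=35 S2=54 S3=59 blocked=[]
Op 8: conn=16 S1=19 S2=54 S3=59 blocked=[]
Op 9: conn=35 S1=19 S2=54 S3=59 blocked=[]
Op 10: conn=23 S1=19 S2=54 S3=47 blocked=[]
Op 11: conn=7 S1=19 S2=38 S3=47 blocked=[]
Op 12: conn=-2 S1=19 S2=29 S3=47 blocked=[1, 2, 3]
Op 13: conn=-17 S1=19 S2=14 S3=47 blocked=[1, 2, 3]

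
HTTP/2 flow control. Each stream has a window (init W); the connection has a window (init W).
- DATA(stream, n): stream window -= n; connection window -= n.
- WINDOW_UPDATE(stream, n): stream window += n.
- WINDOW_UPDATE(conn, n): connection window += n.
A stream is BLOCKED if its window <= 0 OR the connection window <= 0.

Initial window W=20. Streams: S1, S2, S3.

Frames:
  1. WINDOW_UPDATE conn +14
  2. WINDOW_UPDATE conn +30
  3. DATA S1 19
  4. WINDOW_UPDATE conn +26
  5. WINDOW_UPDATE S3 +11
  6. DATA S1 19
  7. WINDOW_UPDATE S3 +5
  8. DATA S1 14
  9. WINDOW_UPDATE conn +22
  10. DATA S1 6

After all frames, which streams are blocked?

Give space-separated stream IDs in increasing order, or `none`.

Op 1: conn=34 S1=20 S2=20 S3=20 blocked=[]
Op 2: conn=64 S1=20 S2=20 S3=20 blocked=[]
Op 3: conn=45 S1=1 S2=20 S3=20 blocked=[]
Op 4: conn=71 S1=1 S2=20 S3=20 blocked=[]
Op 5: conn=71 S1=1 S2=20 S3=31 blocked=[]
Op 6: conn=52 S1=-18 S2=20 S3=31 blocked=[1]
Op 7: conn=52 S1=-18 S2=20 S3=36 blocked=[1]
Op 8: conn=38 S1=-32 S2=20 S3=36 blocked=[1]
Op 9: conn=60 S1=-32 S2=20 S3=36 blocked=[1]
Op 10: conn=54 S1=-38 S2=20 S3=36 blocked=[1]

Answer: S1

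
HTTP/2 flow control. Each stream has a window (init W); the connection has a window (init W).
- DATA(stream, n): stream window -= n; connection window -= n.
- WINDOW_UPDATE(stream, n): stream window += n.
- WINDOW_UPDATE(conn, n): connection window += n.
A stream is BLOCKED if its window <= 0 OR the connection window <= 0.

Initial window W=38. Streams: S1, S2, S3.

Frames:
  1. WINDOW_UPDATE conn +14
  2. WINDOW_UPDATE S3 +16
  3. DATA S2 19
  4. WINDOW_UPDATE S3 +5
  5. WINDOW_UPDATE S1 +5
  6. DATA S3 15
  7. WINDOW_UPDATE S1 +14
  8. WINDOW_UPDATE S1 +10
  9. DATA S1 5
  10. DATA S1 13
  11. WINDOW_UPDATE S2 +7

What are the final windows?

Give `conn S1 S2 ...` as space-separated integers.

Op 1: conn=52 S1=38 S2=38 S3=38 blocked=[]
Op 2: conn=52 S1=38 S2=38 S3=54 blocked=[]
Op 3: conn=33 S1=38 S2=19 S3=54 blocked=[]
Op 4: conn=33 S1=38 S2=19 S3=59 blocked=[]
Op 5: conn=33 S1=43 S2=19 S3=59 blocked=[]
Op 6: conn=18 S1=43 S2=19 S3=44 blocked=[]
Op 7: conn=18 S1=57 S2=19 S3=44 blocked=[]
Op 8: conn=18 S1=67 S2=19 S3=44 blocked=[]
Op 9: conn=13 S1=62 S2=19 S3=44 blocked=[]
Op 10: conn=0 S1=49 S2=19 S3=44 blocked=[1, 2, 3]
Op 11: conn=0 S1=49 S2=26 S3=44 blocked=[1, 2, 3]

Answer: 0 49 26 44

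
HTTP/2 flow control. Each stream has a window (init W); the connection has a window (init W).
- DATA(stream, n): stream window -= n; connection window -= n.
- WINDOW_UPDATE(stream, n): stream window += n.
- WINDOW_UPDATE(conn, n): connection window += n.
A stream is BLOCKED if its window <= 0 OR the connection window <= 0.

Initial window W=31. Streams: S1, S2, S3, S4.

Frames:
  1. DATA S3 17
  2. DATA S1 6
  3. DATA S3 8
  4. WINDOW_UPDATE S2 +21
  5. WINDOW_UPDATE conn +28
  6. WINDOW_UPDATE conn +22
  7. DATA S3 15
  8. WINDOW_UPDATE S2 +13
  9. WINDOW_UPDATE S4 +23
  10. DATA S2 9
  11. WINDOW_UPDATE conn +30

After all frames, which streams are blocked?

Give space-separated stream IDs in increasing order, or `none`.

Op 1: conn=14 S1=31 S2=31 S3=14 S4=31 blocked=[]
Op 2: conn=8 S1=25 S2=31 S3=14 S4=31 blocked=[]
Op 3: conn=0 S1=25 S2=31 S3=6 S4=31 blocked=[1, 2, 3, 4]
Op 4: conn=0 S1=25 S2=52 S3=6 S4=31 blocked=[1, 2, 3, 4]
Op 5: conn=28 S1=25 S2=52 S3=6 S4=31 blocked=[]
Op 6: conn=50 S1=25 S2=52 S3=6 S4=31 blocked=[]
Op 7: conn=35 S1=25 S2=52 S3=-9 S4=31 blocked=[3]
Op 8: conn=35 S1=25 S2=65 S3=-9 S4=31 blocked=[3]
Op 9: conn=35 S1=25 S2=65 S3=-9 S4=54 blocked=[3]
Op 10: conn=26 S1=25 S2=56 S3=-9 S4=54 blocked=[3]
Op 11: conn=56 S1=25 S2=56 S3=-9 S4=54 blocked=[3]

Answer: S3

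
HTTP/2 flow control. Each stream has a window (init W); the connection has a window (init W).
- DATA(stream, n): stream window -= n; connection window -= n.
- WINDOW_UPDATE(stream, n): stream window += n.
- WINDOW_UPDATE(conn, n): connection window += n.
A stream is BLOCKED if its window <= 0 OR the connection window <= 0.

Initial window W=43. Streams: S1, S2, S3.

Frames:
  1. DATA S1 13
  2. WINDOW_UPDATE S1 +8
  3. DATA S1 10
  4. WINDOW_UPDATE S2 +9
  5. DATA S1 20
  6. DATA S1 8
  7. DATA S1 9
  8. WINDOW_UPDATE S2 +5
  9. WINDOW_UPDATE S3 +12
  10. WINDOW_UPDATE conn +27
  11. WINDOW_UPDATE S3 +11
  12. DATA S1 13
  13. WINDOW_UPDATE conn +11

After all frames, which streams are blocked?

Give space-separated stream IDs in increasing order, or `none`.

Answer: S1

Derivation:
Op 1: conn=30 S1=30 S2=43 S3=43 blocked=[]
Op 2: conn=30 S1=38 S2=43 S3=43 blocked=[]
Op 3: conn=20 S1=28 S2=43 S3=43 blocked=[]
Op 4: conn=20 S1=28 S2=52 S3=43 blocked=[]
Op 5: conn=0 S1=8 S2=52 S3=43 blocked=[1, 2, 3]
Op 6: conn=-8 S1=0 S2=52 S3=43 blocked=[1, 2, 3]
Op 7: conn=-17 S1=-9 S2=52 S3=43 blocked=[1, 2, 3]
Op 8: conn=-17 S1=-9 S2=57 S3=43 blocked=[1, 2, 3]
Op 9: conn=-17 S1=-9 S2=57 S3=55 blocked=[1, 2, 3]
Op 10: conn=10 S1=-9 S2=57 S3=55 blocked=[1]
Op 11: conn=10 S1=-9 S2=57 S3=66 blocked=[1]
Op 12: conn=-3 S1=-22 S2=57 S3=66 blocked=[1, 2, 3]
Op 13: conn=8 S1=-22 S2=57 S3=66 blocked=[1]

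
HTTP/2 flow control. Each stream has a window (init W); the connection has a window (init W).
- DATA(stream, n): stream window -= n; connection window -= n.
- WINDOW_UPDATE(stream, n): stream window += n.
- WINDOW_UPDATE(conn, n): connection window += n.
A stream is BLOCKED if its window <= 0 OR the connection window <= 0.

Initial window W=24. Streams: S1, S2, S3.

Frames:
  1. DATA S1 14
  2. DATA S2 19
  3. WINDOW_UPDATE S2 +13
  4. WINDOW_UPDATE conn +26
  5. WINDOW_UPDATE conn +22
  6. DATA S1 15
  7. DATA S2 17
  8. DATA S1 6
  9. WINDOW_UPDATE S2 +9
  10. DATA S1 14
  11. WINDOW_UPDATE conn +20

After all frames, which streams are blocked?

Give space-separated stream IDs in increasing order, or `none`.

Answer: S1

Derivation:
Op 1: conn=10 S1=10 S2=24 S3=24 blocked=[]
Op 2: conn=-9 S1=10 S2=5 S3=24 blocked=[1, 2, 3]
Op 3: conn=-9 S1=10 S2=18 S3=24 blocked=[1, 2, 3]
Op 4: conn=17 S1=10 S2=18 S3=24 blocked=[]
Op 5: conn=39 S1=10 S2=18 S3=24 blocked=[]
Op 6: conn=24 S1=-5 S2=18 S3=24 blocked=[1]
Op 7: conn=7 S1=-5 S2=1 S3=24 blocked=[1]
Op 8: conn=1 S1=-11 S2=1 S3=24 blocked=[1]
Op 9: conn=1 S1=-11 S2=10 S3=24 blocked=[1]
Op 10: conn=-13 S1=-25 S2=10 S3=24 blocked=[1, 2, 3]
Op 11: conn=7 S1=-25 S2=10 S3=24 blocked=[1]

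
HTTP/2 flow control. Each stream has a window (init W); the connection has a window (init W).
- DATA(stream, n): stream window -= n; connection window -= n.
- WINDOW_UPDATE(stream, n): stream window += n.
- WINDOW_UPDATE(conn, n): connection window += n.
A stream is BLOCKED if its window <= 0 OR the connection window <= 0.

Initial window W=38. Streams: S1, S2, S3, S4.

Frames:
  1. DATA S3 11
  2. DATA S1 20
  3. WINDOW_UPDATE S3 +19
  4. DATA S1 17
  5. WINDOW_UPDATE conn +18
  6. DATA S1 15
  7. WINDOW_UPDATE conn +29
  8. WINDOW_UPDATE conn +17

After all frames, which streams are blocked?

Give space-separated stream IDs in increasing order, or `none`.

Op 1: conn=27 S1=38 S2=38 S3=27 S4=38 blocked=[]
Op 2: conn=7 S1=18 S2=38 S3=27 S4=38 blocked=[]
Op 3: conn=7 S1=18 S2=38 S3=46 S4=38 blocked=[]
Op 4: conn=-10 S1=1 S2=38 S3=46 S4=38 blocked=[1, 2, 3, 4]
Op 5: conn=8 S1=1 S2=38 S3=46 S4=38 blocked=[]
Op 6: conn=-7 S1=-14 S2=38 S3=46 S4=38 blocked=[1, 2, 3, 4]
Op 7: conn=22 S1=-14 S2=38 S3=46 S4=38 blocked=[1]
Op 8: conn=39 S1=-14 S2=38 S3=46 S4=38 blocked=[1]

Answer: S1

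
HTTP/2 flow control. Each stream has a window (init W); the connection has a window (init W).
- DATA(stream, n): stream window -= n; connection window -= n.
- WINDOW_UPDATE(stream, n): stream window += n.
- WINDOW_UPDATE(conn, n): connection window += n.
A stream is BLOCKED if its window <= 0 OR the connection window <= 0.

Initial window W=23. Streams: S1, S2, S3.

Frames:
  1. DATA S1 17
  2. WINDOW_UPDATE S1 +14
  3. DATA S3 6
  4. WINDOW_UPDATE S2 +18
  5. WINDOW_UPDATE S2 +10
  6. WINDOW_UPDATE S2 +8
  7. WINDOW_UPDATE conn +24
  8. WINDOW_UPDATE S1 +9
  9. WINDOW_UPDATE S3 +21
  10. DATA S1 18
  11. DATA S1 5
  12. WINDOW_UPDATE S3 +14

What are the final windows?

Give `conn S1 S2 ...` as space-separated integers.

Op 1: conn=6 S1=6 S2=23 S3=23 blocked=[]
Op 2: conn=6 S1=20 S2=23 S3=23 blocked=[]
Op 3: conn=0 S1=20 S2=23 S3=17 blocked=[1, 2, 3]
Op 4: conn=0 S1=20 S2=41 S3=17 blocked=[1, 2, 3]
Op 5: conn=0 S1=20 S2=51 S3=17 blocked=[1, 2, 3]
Op 6: conn=0 S1=20 S2=59 S3=17 blocked=[1, 2, 3]
Op 7: conn=24 S1=20 S2=59 S3=17 blocked=[]
Op 8: conn=24 S1=29 S2=59 S3=17 blocked=[]
Op 9: conn=24 S1=29 S2=59 S3=38 blocked=[]
Op 10: conn=6 S1=11 S2=59 S3=38 blocked=[]
Op 11: conn=1 S1=6 S2=59 S3=38 blocked=[]
Op 12: conn=1 S1=6 S2=59 S3=52 blocked=[]

Answer: 1 6 59 52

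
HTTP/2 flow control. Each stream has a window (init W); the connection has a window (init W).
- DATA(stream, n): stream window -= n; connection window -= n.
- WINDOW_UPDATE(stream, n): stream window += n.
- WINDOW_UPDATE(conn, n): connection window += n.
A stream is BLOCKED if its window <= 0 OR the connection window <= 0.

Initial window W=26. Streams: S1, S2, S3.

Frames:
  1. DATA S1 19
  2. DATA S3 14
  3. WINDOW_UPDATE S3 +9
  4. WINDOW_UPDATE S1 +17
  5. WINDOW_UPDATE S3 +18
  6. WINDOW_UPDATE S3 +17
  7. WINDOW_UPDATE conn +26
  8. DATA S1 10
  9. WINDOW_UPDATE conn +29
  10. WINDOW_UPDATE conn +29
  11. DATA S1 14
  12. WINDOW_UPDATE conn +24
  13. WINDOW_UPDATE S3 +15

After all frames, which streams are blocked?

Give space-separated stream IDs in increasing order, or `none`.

Answer: S1

Derivation:
Op 1: conn=7 S1=7 S2=26 S3=26 blocked=[]
Op 2: conn=-7 S1=7 S2=26 S3=12 blocked=[1, 2, 3]
Op 3: conn=-7 S1=7 S2=26 S3=21 blocked=[1, 2, 3]
Op 4: conn=-7 S1=24 S2=26 S3=21 blocked=[1, 2, 3]
Op 5: conn=-7 S1=24 S2=26 S3=39 blocked=[1, 2, 3]
Op 6: conn=-7 S1=24 S2=26 S3=56 blocked=[1, 2, 3]
Op 7: conn=19 S1=24 S2=26 S3=56 blocked=[]
Op 8: conn=9 S1=14 S2=26 S3=56 blocked=[]
Op 9: conn=38 S1=14 S2=26 S3=56 blocked=[]
Op 10: conn=67 S1=14 S2=26 S3=56 blocked=[]
Op 11: conn=53 S1=0 S2=26 S3=56 blocked=[1]
Op 12: conn=77 S1=0 S2=26 S3=56 blocked=[1]
Op 13: conn=77 S1=0 S2=26 S3=71 blocked=[1]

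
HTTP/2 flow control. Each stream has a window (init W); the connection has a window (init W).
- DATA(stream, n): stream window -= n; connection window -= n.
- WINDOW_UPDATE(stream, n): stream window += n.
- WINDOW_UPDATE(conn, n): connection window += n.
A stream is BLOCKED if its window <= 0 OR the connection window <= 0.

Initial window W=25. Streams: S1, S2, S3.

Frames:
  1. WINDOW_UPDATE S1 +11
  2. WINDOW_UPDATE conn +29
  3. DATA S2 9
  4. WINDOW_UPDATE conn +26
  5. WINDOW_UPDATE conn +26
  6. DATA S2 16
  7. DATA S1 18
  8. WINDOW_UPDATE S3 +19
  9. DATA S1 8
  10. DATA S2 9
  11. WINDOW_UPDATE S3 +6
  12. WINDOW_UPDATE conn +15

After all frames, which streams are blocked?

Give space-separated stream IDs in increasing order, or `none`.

Op 1: conn=25 S1=36 S2=25 S3=25 blocked=[]
Op 2: conn=54 S1=36 S2=25 S3=25 blocked=[]
Op 3: conn=45 S1=36 S2=16 S3=25 blocked=[]
Op 4: conn=71 S1=36 S2=16 S3=25 blocked=[]
Op 5: conn=97 S1=36 S2=16 S3=25 blocked=[]
Op 6: conn=81 S1=36 S2=0 S3=25 blocked=[2]
Op 7: conn=63 S1=18 S2=0 S3=25 blocked=[2]
Op 8: conn=63 S1=18 S2=0 S3=44 blocked=[2]
Op 9: conn=55 S1=10 S2=0 S3=44 blocked=[2]
Op 10: conn=46 S1=10 S2=-9 S3=44 blocked=[2]
Op 11: conn=46 S1=10 S2=-9 S3=50 blocked=[2]
Op 12: conn=61 S1=10 S2=-9 S3=50 blocked=[2]

Answer: S2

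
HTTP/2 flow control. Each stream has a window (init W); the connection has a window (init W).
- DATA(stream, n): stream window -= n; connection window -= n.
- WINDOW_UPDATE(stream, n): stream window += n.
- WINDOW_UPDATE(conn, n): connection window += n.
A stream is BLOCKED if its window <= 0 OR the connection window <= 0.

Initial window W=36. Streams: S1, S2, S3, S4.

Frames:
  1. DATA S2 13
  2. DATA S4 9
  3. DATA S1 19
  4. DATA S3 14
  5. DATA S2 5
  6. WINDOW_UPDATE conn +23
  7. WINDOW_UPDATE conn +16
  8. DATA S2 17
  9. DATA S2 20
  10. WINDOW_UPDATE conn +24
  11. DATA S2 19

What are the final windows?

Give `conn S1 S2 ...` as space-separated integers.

Answer: -17 17 -38 22 27

Derivation:
Op 1: conn=23 S1=36 S2=23 S3=36 S4=36 blocked=[]
Op 2: conn=14 S1=36 S2=23 S3=36 S4=27 blocked=[]
Op 3: conn=-5 S1=17 S2=23 S3=36 S4=27 blocked=[1, 2, 3, 4]
Op 4: conn=-19 S1=17 S2=23 S3=22 S4=27 blocked=[1, 2, 3, 4]
Op 5: conn=-24 S1=17 S2=18 S3=22 S4=27 blocked=[1, 2, 3, 4]
Op 6: conn=-1 S1=17 S2=18 S3=22 S4=27 blocked=[1, 2, 3, 4]
Op 7: conn=15 S1=17 S2=18 S3=22 S4=27 blocked=[]
Op 8: conn=-2 S1=17 S2=1 S3=22 S4=27 blocked=[1, 2, 3, 4]
Op 9: conn=-22 S1=17 S2=-19 S3=22 S4=27 blocked=[1, 2, 3, 4]
Op 10: conn=2 S1=17 S2=-19 S3=22 S4=27 blocked=[2]
Op 11: conn=-17 S1=17 S2=-38 S3=22 S4=27 blocked=[1, 2, 3, 4]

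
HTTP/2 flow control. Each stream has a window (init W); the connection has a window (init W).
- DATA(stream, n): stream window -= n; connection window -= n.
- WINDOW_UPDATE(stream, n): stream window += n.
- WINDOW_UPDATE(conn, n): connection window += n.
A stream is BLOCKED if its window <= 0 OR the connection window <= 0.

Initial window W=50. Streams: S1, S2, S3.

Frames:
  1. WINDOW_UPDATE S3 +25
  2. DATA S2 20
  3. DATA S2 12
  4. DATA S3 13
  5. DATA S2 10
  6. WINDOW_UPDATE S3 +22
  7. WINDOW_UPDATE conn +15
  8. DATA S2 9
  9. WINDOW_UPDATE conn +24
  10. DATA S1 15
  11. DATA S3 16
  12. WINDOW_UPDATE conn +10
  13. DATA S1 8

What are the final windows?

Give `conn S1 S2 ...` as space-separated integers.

Op 1: conn=50 S1=50 S2=50 S3=75 blocked=[]
Op 2: conn=30 S1=50 S2=30 S3=75 blocked=[]
Op 3: conn=18 S1=50 S2=18 S3=75 blocked=[]
Op 4: conn=5 S1=50 S2=18 S3=62 blocked=[]
Op 5: conn=-5 S1=50 S2=8 S3=62 blocked=[1, 2, 3]
Op 6: conn=-5 S1=50 S2=8 S3=84 blocked=[1, 2, 3]
Op 7: conn=10 S1=50 S2=8 S3=84 blocked=[]
Op 8: conn=1 S1=50 S2=-1 S3=84 blocked=[2]
Op 9: conn=25 S1=50 S2=-1 S3=84 blocked=[2]
Op 10: conn=10 S1=35 S2=-1 S3=84 blocked=[2]
Op 11: conn=-6 S1=35 S2=-1 S3=68 blocked=[1, 2, 3]
Op 12: conn=4 S1=35 S2=-1 S3=68 blocked=[2]
Op 13: conn=-4 S1=27 S2=-1 S3=68 blocked=[1, 2, 3]

Answer: -4 27 -1 68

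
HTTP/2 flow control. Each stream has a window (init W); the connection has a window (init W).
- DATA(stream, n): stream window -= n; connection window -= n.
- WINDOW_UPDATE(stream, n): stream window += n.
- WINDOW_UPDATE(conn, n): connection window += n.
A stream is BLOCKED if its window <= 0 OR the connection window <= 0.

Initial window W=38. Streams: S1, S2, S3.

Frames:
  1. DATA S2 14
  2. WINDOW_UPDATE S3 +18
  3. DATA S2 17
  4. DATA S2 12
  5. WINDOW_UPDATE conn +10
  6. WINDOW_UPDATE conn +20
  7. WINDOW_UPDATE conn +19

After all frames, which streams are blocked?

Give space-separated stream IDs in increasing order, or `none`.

Answer: S2

Derivation:
Op 1: conn=24 S1=38 S2=24 S3=38 blocked=[]
Op 2: conn=24 S1=38 S2=24 S3=56 blocked=[]
Op 3: conn=7 S1=38 S2=7 S3=56 blocked=[]
Op 4: conn=-5 S1=38 S2=-5 S3=56 blocked=[1, 2, 3]
Op 5: conn=5 S1=38 S2=-5 S3=56 blocked=[2]
Op 6: conn=25 S1=38 S2=-5 S3=56 blocked=[2]
Op 7: conn=44 S1=38 S2=-5 S3=56 blocked=[2]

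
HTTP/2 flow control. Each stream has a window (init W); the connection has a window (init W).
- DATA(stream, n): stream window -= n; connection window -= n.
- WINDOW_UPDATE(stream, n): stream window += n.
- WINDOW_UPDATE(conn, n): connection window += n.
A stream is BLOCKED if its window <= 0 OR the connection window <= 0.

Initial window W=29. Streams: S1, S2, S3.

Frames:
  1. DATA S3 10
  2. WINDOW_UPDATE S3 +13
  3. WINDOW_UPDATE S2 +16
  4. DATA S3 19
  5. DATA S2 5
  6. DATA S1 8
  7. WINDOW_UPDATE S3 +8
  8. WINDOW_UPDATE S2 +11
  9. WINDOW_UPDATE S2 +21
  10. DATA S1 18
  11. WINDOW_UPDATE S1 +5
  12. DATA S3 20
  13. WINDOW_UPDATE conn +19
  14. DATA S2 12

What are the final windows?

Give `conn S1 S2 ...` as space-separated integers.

Answer: -44 8 60 1

Derivation:
Op 1: conn=19 S1=29 S2=29 S3=19 blocked=[]
Op 2: conn=19 S1=29 S2=29 S3=32 blocked=[]
Op 3: conn=19 S1=29 S2=45 S3=32 blocked=[]
Op 4: conn=0 S1=29 S2=45 S3=13 blocked=[1, 2, 3]
Op 5: conn=-5 S1=29 S2=40 S3=13 blocked=[1, 2, 3]
Op 6: conn=-13 S1=21 S2=40 S3=13 blocked=[1, 2, 3]
Op 7: conn=-13 S1=21 S2=40 S3=21 blocked=[1, 2, 3]
Op 8: conn=-13 S1=21 S2=51 S3=21 blocked=[1, 2, 3]
Op 9: conn=-13 S1=21 S2=72 S3=21 blocked=[1, 2, 3]
Op 10: conn=-31 S1=3 S2=72 S3=21 blocked=[1, 2, 3]
Op 11: conn=-31 S1=8 S2=72 S3=21 blocked=[1, 2, 3]
Op 12: conn=-51 S1=8 S2=72 S3=1 blocked=[1, 2, 3]
Op 13: conn=-32 S1=8 S2=72 S3=1 blocked=[1, 2, 3]
Op 14: conn=-44 S1=8 S2=60 S3=1 blocked=[1, 2, 3]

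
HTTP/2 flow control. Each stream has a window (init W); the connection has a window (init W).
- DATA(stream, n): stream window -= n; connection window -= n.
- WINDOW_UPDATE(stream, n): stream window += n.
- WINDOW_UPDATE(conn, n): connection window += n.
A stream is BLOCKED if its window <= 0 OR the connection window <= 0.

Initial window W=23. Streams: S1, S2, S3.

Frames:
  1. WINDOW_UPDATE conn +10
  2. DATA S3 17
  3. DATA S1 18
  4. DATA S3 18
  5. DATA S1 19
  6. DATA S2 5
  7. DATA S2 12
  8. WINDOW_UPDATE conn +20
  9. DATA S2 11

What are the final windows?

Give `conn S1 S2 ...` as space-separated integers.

Op 1: conn=33 S1=23 S2=23 S3=23 blocked=[]
Op 2: conn=16 S1=23 S2=23 S3=6 blocked=[]
Op 3: conn=-2 S1=5 S2=23 S3=6 blocked=[1, 2, 3]
Op 4: conn=-20 S1=5 S2=23 S3=-12 blocked=[1, 2, 3]
Op 5: conn=-39 S1=-14 S2=23 S3=-12 blocked=[1, 2, 3]
Op 6: conn=-44 S1=-14 S2=18 S3=-12 blocked=[1, 2, 3]
Op 7: conn=-56 S1=-14 S2=6 S3=-12 blocked=[1, 2, 3]
Op 8: conn=-36 S1=-14 S2=6 S3=-12 blocked=[1, 2, 3]
Op 9: conn=-47 S1=-14 S2=-5 S3=-12 blocked=[1, 2, 3]

Answer: -47 -14 -5 -12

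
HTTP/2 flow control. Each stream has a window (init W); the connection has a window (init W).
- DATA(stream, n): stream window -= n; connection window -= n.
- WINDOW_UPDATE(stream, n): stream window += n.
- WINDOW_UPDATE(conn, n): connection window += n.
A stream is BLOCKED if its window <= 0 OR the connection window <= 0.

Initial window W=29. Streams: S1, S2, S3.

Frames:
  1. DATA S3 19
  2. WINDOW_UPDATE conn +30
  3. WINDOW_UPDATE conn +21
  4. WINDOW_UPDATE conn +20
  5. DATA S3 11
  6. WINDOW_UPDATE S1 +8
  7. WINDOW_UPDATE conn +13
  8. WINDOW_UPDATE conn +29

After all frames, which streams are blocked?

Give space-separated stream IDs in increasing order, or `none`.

Op 1: conn=10 S1=29 S2=29 S3=10 blocked=[]
Op 2: conn=40 S1=29 S2=29 S3=10 blocked=[]
Op 3: conn=61 S1=29 S2=29 S3=10 blocked=[]
Op 4: conn=81 S1=29 S2=29 S3=10 blocked=[]
Op 5: conn=70 S1=29 S2=29 S3=-1 blocked=[3]
Op 6: conn=70 S1=37 S2=29 S3=-1 blocked=[3]
Op 7: conn=83 S1=37 S2=29 S3=-1 blocked=[3]
Op 8: conn=112 S1=37 S2=29 S3=-1 blocked=[3]

Answer: S3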